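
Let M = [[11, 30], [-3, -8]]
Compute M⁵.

[[311, 930], [-93, -278]]

tr M = 3 and det M = 2, so the characteristic polynomial is λ² − (3)λ + (2) with roots 1 and 2.
Eigenvectors give P = [[3, -10], [-1, 3]] with P⁻¹ = [[-3, -10], [-1, -3]], and M = P·diag(1, 2)·P⁻¹.
Then M⁵ = P·diag(1, 32)·P⁻¹ = [[3, -320], [-1, 96]] · [[-3, -10], [-1, -3]] = [[311, 930], [-93, -278]].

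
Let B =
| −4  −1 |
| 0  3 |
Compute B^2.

[[16, 1], [0, 9]]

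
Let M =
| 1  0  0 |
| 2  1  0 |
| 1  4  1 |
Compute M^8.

M = I + N where N = [[0, 0, 0], [2, 0, 0], [1, 4, 0]] is strictly lower-triangular, so N^3 = 0.
(I + N)^8 = I + 8·N + 28·N^2 = [[1, 0, 0], [16, 1, 0], [232, 32, 1]].

[[1, 0, 0], [16, 1, 0], [232, 32, 1]]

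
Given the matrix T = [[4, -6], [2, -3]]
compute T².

T² = T (a projection; rank 1, trace 1), so T² = T.

[[4, -6], [2, -3]]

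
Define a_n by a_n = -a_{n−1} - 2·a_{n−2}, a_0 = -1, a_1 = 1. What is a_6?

With companion matrix A = [[-1, -2], [1, 0]], [a_n, a_{n−1}]ᵀ = A·[a_{n−1}, a_{n−2}]ᵀ, so [a_6, a_5]ᵀ = A^5·[a_1, a_0]ᵀ.
A^5 = [[-5, 2], [-1, -6]], giving [a_6, a_5]ᵀ = [[-7], [5]].

-7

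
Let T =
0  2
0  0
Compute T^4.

[[0, 0], [0, 0]]

T is strictly triangular, hence nilpotent: T^2 = 0, so T^4 = 0.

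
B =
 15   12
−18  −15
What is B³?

[[135, 108], [−162, −135]]

tr B = 0 and det B = −9, so the characteristic polynomial is λ² − (0)λ + (−9) with roots 3 and −3.
Eigenvectors give P = [[−1, −2], [1, 3]] with P⁻¹ = [[−3, −2], [1, 1]], and B = P·diag(3, −3)·P⁻¹.
Then B³ = P·diag(27, −27)·P⁻¹ = [[−27, 54], [27, −81]] · [[−3, −2], [1, 1]] = [[135, 108], [−162, −135]].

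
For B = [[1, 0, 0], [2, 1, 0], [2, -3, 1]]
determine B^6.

B = I + N where N = [[0, 0, 0], [2, 0, 0], [2, -3, 0]] is strictly lower-triangular, so N^3 = 0.
(I + N)^6 = I + 6·N + 15·N^2 = [[1, 0, 0], [12, 1, 0], [-78, -18, 1]].

[[1, 0, 0], [12, 1, 0], [-78, -18, 1]]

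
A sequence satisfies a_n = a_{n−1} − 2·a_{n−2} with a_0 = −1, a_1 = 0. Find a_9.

With companion matrix M = [[1, −2], [1, 0]], [a_n, a_{n−1}]ᵀ = M·[a_{n−1}, a_{n−2}]ᵀ, so [a_9, a_8]ᵀ = M⁸·[a_1, a_0]ᵀ.
M⁸ = [[−17, 6], [−3, −14]], giving [a_9, a_8]ᵀ = [[−6], [14]].

−6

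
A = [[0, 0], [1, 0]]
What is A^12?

A is strictly triangular, hence nilpotent: A^2 = 0, so A^12 = 0.

[[0, 0], [0, 0]]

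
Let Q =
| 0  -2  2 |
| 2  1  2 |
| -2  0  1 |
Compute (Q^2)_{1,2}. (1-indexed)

-2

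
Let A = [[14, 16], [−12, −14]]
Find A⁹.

tr A = 0 and det A = −4, so the characteristic polynomial is λ² − (0)λ + (−4) with roots 2 and −2.
Eigenvectors give P = [[−4, 1], [3, −1]] with P⁻¹ = [[−1, −1], [−3, −4]], and A = P·diag(2, −2)·P⁻¹.
Then A⁹ = P·diag(512, −512)·P⁻¹ = [[−2048, −512], [1536, 512]] · [[−1, −1], [−3, −4]] = [[3584, 4096], [−3072, −3584]].

[[3584, 4096], [−3072, −3584]]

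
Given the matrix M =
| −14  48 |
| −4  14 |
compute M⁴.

tr M = 0 and det M = −4, so the characteristic polynomial is λ² − (0)λ + (−4) with roots −2 and 2.
Eigenvectors give P = [[4, 3], [1, 1]] with P⁻¹ = [[1, −3], [−1, 4]], and M = P·diag(−2, 2)·P⁻¹.
Then M⁴ = P·diag(16, 16)·P⁻¹ = [[64, 48], [16, 16]] · [[1, −3], [−1, 4]] = [[16, 0], [0, 16]].

[[16, 0], [0, 16]]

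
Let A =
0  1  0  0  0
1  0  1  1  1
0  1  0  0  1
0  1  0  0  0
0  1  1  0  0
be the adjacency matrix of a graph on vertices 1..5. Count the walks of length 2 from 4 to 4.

The number of length-2 walks from vertex 4 to vertex 4 is entry (4,4) of A², where A is the adjacency matrix.
A² = [[1, 0, 1, 1, 1], [0, 4, 1, 0, 1], [1, 1, 2, 1, 1], [1, 0, 1, 1, 1], [1, 1, 1, 1, 2]]

1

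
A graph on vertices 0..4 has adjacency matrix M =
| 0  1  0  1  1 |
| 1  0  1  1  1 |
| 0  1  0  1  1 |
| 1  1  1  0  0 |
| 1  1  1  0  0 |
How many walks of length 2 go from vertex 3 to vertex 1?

The number of length-2 walks from vertex 3 to vertex 1 is entry (3,1) of M^2, where M is the adjacency matrix.
M^2 = [[3, 2, 3, 1, 1], [2, 4, 2, 2, 2], [3, 2, 3, 1, 1], [1, 2, 1, 3, 3], [1, 2, 1, 3, 3]]

2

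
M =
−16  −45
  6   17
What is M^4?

tr M = 1 and det M = −2, so the characteristic polynomial is λ² − (1)λ + (−2) with roots 2 and −1.
Eigenvectors give P = [[−5, −3], [2, 1]] with P⁻¹ = [[1, 3], [−2, −5]], and M = P·diag(2, −1)·P⁻¹.
Then M^4 = P·diag(16, 1)·P⁻¹ = [[−80, −3], [32, 1]] · [[1, 3], [−2, −5]] = [[−74, −225], [30, 91]].

[[−74, −225], [30, 91]]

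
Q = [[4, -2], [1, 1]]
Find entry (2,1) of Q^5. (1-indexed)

tr Q = 5 and det Q = 6, so the characteristic polynomial is λ² − (5)λ + (6) with roots 2 and 3.
Eigenvectors give P = [[-1, -2], [-1, -1]] with P⁻¹ = [[1, -2], [-1, 1]], and Q = P·diag(2, 3)·P⁻¹.
Then Q^5 = P·diag(32, 243)·P⁻¹ = [[-32, -486], [-32, -243]] · [[1, -2], [-1, 1]] = [[454, -422], [211, -179]].

211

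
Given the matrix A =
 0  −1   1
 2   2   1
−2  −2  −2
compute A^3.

A^2 = [[−4, −4, −3], [2, 0, 2], [0, 2, 0]]
A^3 = [[−2, 2, −2], [−4, −6, −2], [4, 4, 2]]

[[−2, 2, −2], [−4, −6, −2], [4, 4, 2]]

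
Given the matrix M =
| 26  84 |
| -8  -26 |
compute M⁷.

[[1664, 5376], [-512, -1664]]

tr M = 0 and det M = -4, so the characteristic polynomial is λ² − (0)λ + (-4) with roots -2 and 2.
Eigenvectors give P = [[3, -7], [-1, 2]] with P⁻¹ = [[-2, -7], [-1, -3]], and M = P·diag(-2, 2)·P⁻¹.
Then M⁷ = P·diag(-128, 128)·P⁻¹ = [[-384, -896], [128, 256]] · [[-2, -7], [-1, -3]] = [[1664, 5376], [-512, -1664]].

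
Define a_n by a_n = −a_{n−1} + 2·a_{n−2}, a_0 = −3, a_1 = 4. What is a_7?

With companion matrix B = [[−1, 2], [1, 0]], [a_n, a_{n−1}]ᵀ = B·[a_{n−1}, a_{n−2}]ᵀ, so [a_7, a_6]ᵀ = B⁶·[a_1, a_0]ᵀ.
B⁶ = [[43, −42], [−21, 22]], giving [a_7, a_6]ᵀ = [[298], [−150]].

298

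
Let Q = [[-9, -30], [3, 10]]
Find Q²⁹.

[[-9, -30], [3, 10]]

Q² = Q (a projection; rank 1, trace 1), so Q²⁹ = Q.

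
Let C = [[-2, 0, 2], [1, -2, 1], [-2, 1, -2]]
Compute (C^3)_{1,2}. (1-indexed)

C^2 = [[0, 2, -8], [-6, 5, -2], [9, -4, 1]]
C^3 = [[18, -12, 18], [21, -12, -3], [-24, 9, 12]]

-12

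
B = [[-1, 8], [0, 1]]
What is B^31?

B² = I (check: tr B = 0 and det B = -1), so B^31 = B since 31 is odd.

[[-1, 8], [0, 1]]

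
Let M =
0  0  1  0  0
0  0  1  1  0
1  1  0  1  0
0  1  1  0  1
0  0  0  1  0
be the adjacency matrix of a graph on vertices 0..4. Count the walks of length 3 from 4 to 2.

The number of length-3 walks from vertex 4 to vertex 2 is entry (4,2) of M³, where M is the adjacency matrix.
M² = [[1, 1, 0, 1, 0], [1, 2, 1, 1, 1], [0, 1, 3, 1, 1], [1, 1, 1, 3, 0], [0, 1, 1, 0, 1]]
M³ = [[0, 1, 3, 1, 1], [1, 2, 4, 4, 1], [3, 4, 2, 5, 1], [1, 4, 5, 2, 3], [1, 1, 1, 3, 0]]

1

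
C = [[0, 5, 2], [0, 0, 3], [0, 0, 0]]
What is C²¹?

C is strictly triangular, hence nilpotent: C³ = 0, so C²¹ = 0.

[[0, 0, 0], [0, 0, 0], [0, 0, 0]]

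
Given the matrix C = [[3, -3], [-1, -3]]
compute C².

[[12, 0], [0, 12]]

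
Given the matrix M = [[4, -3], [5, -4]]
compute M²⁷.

M² = I (check: tr M = 0 and det M = -1), so M²⁷ = M since 27 is odd.

[[4, -3], [5, -4]]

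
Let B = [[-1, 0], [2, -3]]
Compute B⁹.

tr B = -4 and det B = 3, so the characteristic polynomial is λ² − (-4)λ + (3) with roots -1 and -3.
Eigenvectors give P = [[-1, 0], [-1, 1]] with P⁻¹ = [[-1, 0], [-1, 1]], and B = P·diag(-1, -3)·P⁻¹.
Then B⁹ = P·diag(-1, -19683)·P⁻¹ = [[1, 0], [1, -19683]] · [[-1, 0], [-1, 1]] = [[-1, 0], [19682, -19683]].

[[-1, 0], [19682, -19683]]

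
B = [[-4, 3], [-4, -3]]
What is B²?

[[4, -21], [28, -3]]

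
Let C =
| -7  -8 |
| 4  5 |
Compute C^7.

tr C = -2 and det C = -3, so the characteristic polynomial is λ² − (-2)λ + (-3) with roots -3 and 1.
Eigenvectors give P = [[2, -1], [-1, 1]] with P⁻¹ = [[1, 1], [1, 2]], and C = P·diag(-3, 1)·P⁻¹.
Then C^7 = P·diag(-2187, 1)·P⁻¹ = [[-4374, -1], [2187, 1]] · [[1, 1], [1, 2]] = [[-4375, -4376], [2188, 2189]].

[[-4375, -4376], [2188, 2189]]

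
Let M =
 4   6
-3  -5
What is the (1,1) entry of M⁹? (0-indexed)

tr M = -1 and det M = -2, so the characteristic polynomial is λ² − (-1)λ + (-2) with roots -2 and 1.
Eigenvectors give P = [[-1, 2], [1, -1]] with P⁻¹ = [[1, 2], [1, 1]], and M = P·diag(-2, 1)·P⁻¹.
Then M⁹ = P·diag(-512, 1)·P⁻¹ = [[512, 2], [-512, -1]] · [[1, 2], [1, 1]] = [[514, 1026], [-513, -1025]].

-1025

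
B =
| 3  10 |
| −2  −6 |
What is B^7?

[[507, 1270], [−254, −636]]

tr B = −3 and det B = 2, so the characteristic polynomial is λ² − (−3)λ + (2) with roots −1 and −2.
Eigenvectors give P = [[5, −2], [−2, 1]] with P⁻¹ = [[1, 2], [2, 5]], and B = P·diag(−1, −2)·P⁻¹.
Then B^7 = P·diag(−1, −128)·P⁻¹ = [[−5, 256], [2, −128]] · [[1, 2], [2, 5]] = [[507, 1270], [−254, −636]].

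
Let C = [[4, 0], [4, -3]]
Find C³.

C² = [[16, 0], [4, 9]]
C³ = [[64, 0], [52, -27]]

[[64, 0], [52, -27]]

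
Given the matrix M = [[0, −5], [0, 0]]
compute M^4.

[[0, 0], [0, 0]]

M is strictly triangular, hence nilpotent: M^2 = 0, so M^4 = 0.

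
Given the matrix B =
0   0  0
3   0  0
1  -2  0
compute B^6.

B is strictly triangular, hence nilpotent: B^3 = 0, so B^6 = 0.

[[0, 0, 0], [0, 0, 0], [0, 0, 0]]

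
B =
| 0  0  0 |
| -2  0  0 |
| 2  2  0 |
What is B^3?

B is strictly triangular, hence nilpotent: B^3 = 0, so B^3 = 0.

[[0, 0, 0], [0, 0, 0], [0, 0, 0]]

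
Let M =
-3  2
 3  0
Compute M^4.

M^2 = [[15, -6], [-9, 6]]
M^3 = [[-63, 30], [45, -18]]
M^4 = [[279, -126], [-189, 90]]

[[279, -126], [-189, 90]]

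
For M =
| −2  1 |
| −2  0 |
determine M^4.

M^2 = [[2, −2], [4, −2]]
M^3 = [[0, 2], [−4, 4]]
M^4 = [[−4, 0], [0, −4]]

[[−4, 0], [0, −4]]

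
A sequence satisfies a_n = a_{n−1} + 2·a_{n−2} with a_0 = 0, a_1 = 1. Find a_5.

11

With companion matrix T = [[1, 2], [1, 0]], [a_n, a_{n−1}]ᵀ = T·[a_{n−1}, a_{n−2}]ᵀ, so [a_5, a_4]ᵀ = T^4·[a_1, a_0]ᵀ.
T^4 = [[11, 10], [5, 6]], giving [a_5, a_4]ᵀ = [[11], [5]].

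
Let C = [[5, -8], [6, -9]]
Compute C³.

tr C = -4 and det C = 3, so the characteristic polynomial is λ² − (-4)λ + (3) with roots -1 and -3.
Eigenvectors give P = [[4, -1], [3, -1]] with P⁻¹ = [[1, -1], [3, -4]], and C = P·diag(-1, -3)·P⁻¹.
Then C³ = P·diag(-1, -27)·P⁻¹ = [[-4, 27], [-3, 27]] · [[1, -1], [3, -4]] = [[77, -104], [78, -105]].

[[77, -104], [78, -105]]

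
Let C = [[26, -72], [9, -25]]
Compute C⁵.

[[296, -792], [99, -265]]

tr C = 1 and det C = -2, so the characteristic polynomial is λ² − (1)λ + (-2) with roots 2 and -1.
Eigenvectors give P = [[-3, 8], [-1, 3]] with P⁻¹ = [[-3, 8], [-1, 3]], and C = P·diag(2, -1)·P⁻¹.
Then C⁵ = P·diag(32, -1)·P⁻¹ = [[-96, -8], [-32, -3]] · [[-3, 8], [-1, 3]] = [[296, -792], [99, -265]].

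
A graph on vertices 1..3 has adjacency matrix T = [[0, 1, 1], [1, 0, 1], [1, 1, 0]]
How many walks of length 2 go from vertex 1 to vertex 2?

1

The number of length-2 walks from vertex 1 to vertex 2 is entry (1,2) of T², where T is the adjacency matrix.
T² = [[2, 1, 1], [1, 2, 1], [1, 1, 2]]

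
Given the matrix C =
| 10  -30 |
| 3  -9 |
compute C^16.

C² = C (a projection; rank 1, trace 1), so C^16 = C.

[[10, -30], [3, -9]]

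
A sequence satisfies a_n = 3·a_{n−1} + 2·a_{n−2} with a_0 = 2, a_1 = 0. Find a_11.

With companion matrix B = [[3, 2], [1, 0]], [a_n, a_{n−1}]ᵀ = B·[a_{n−1}, a_{n−2}]ᵀ, so [a_11, a_10]ᵀ = B^10·[a_1, a_0]ᵀ.
B^10 = [[283667, 159294], [79647, 44726]], giving [a_11, a_10]ᵀ = [[318588], [89452]].

318588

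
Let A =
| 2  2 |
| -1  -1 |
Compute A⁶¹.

A² = A (a projection; rank 1, trace 1), so A⁶¹ = A.

[[2, 2], [-1, -1]]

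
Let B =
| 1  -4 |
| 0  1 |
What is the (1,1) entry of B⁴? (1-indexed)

B = I + N where N = [[0, -4], [0, 0]] is strictly upper-triangular, so N² = 0.
(I + N)⁴ = I + 4·N = [[1, -16], [0, 1]].

1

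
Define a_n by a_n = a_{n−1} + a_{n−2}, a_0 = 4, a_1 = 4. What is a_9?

220

With companion matrix T = [[1, 1], [1, 0]], [a_n, a_{n−1}]ᵀ = T·[a_{n−1}, a_{n−2}]ᵀ, so [a_9, a_8]ᵀ = T⁸·[a_1, a_0]ᵀ.
T⁸ = [[34, 21], [21, 13]], giving [a_9, a_8]ᵀ = [[220], [136]].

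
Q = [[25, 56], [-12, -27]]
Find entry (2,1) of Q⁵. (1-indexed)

-732

tr Q = -2 and det Q = -3, so the characteristic polynomial is λ² − (-2)λ + (-3) with roots -3 and 1.
Eigenvectors give P = [[2, 7], [-1, -3]] with P⁻¹ = [[-3, -7], [1, 2]], and Q = P·diag(-3, 1)·P⁻¹.
Then Q⁵ = P·diag(-243, 1)·P⁻¹ = [[-486, 7], [243, -3]] · [[-3, -7], [1, 2]] = [[1465, 3416], [-732, -1707]].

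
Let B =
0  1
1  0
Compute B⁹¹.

[[0, 1], [1, 0]]

B² = I (check: tr B = 0 and det B = -1), so B⁹¹ = B since 91 is odd.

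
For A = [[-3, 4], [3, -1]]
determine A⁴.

A² = [[21, -16], [-12, 13]]
A³ = [[-111, 100], [75, -61]]
A⁴ = [[633, -544], [-408, 361]]

[[633, -544], [-408, 361]]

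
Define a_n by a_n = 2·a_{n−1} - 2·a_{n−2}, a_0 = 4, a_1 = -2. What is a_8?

64

With companion matrix T = [[2, -2], [1, 0]], [a_n, a_{n−1}]ᵀ = T·[a_{n−1}, a_{n−2}]ᵀ, so [a_8, a_7]ᵀ = T⁷·[a_1, a_0]ᵀ.
T⁷ = [[0, 16], [-8, 16]], giving [a_8, a_7]ᵀ = [[64], [80]].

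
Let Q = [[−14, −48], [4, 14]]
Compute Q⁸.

[[256, 0], [0, 256]]

tr Q = 0 and det Q = −4, so the characteristic polynomial is λ² − (0)λ + (−4) with roots −2 and 2.
Eigenvectors give P = [[4, −3], [−1, 1]] with P⁻¹ = [[1, 3], [1, 4]], and Q = P·diag(−2, 2)·P⁻¹.
Then Q⁸ = P·diag(256, 256)·P⁻¹ = [[1024, −768], [−256, 256]] · [[1, 3], [1, 4]] = [[256, 0], [0, 256]].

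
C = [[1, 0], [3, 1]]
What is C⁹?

C = I + N where N = [[0, 0], [3, 0]] is strictly lower-triangular, so N² = 0.
(I + N)⁹ = I + 9·N = [[1, 0], [27, 1]].

[[1, 0], [27, 1]]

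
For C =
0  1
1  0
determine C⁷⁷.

[[0, 1], [1, 0]]

C² = I (check: tr C = 0 and det C = −1), so C⁷⁷ = C since 77 is odd.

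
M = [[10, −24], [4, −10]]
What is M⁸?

tr M = 0 and det M = −4, so the characteristic polynomial is λ² − (0)λ + (−4) with roots 2 and −2.
Eigenvectors give P = [[3, 2], [1, 1]] with P⁻¹ = [[1, −2], [−1, 3]], and M = P·diag(2, −2)·P⁻¹.
Then M⁸ = P·diag(256, 256)·P⁻¹ = [[768, 512], [256, 256]] · [[1, −2], [−1, 3]] = [[256, 0], [0, 256]].

[[256, 0], [0, 256]]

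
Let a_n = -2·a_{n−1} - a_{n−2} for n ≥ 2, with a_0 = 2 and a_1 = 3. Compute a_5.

With companion matrix C = [[-2, -1], [1, 0]], [a_n, a_{n−1}]ᵀ = C·[a_{n−1}, a_{n−2}]ᵀ, so [a_5, a_4]ᵀ = C^4·[a_1, a_0]ᵀ.
C^4 = [[5, 4], [-4, -3]], giving [a_5, a_4]ᵀ = [[23], [-18]].

23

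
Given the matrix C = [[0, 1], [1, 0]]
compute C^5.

[[0, 1], [1, 0]]

C² = I (check: tr C = 0 and det C = -1), so C^5 = C since 5 is odd.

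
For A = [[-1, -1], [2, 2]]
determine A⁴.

[[-1, -1], [2, 2]]

A² = [[-1, -1], [2, 2]]
A³ = [[-1, -1], [2, 2]]
A⁴ = [[-1, -1], [2, 2]]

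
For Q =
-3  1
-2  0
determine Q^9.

tr Q = -3 and det Q = 2, so the characteristic polynomial is λ² − (-3)λ + (2) with roots -2 and -1.
Eigenvectors give P = [[-1, 1], [-1, 2]] with P⁻¹ = [[-2, 1], [-1, 1]], and Q = P·diag(-2, -1)·P⁻¹.
Then Q^9 = P·diag(-512, -1)·P⁻¹ = [[512, -1], [512, -2]] · [[-2, 1], [-1, 1]] = [[-1023, 511], [-1022, 510]].

[[-1023, 511], [-1022, 510]]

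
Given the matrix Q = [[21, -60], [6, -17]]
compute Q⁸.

[[65601, -196800], [19680, -59039]]

tr Q = 4 and det Q = 3, so the characteristic polynomial is λ² − (4)λ + (3) with roots 1 and 3.
Eigenvectors give P = [[-3, -10], [-1, -3]] with P⁻¹ = [[3, -10], [-1, 3]], and Q = P·diag(1, 3)·P⁻¹.
Then Q⁸ = P·diag(1, 6561)·P⁻¹ = [[-3, -65610], [-1, -19683]] · [[3, -10], [-1, 3]] = [[65601, -196800], [19680, -59039]].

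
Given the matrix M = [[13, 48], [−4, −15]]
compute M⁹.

tr M = −2 and det M = −3, so the characteristic polynomial is λ² − (−2)λ + (−3) with roots −3 and 1.
Eigenvectors give P = [[−3, 4], [1, −1]] with P⁻¹ = [[1, 4], [1, 3]], and M = P·diag(−3, 1)·P⁻¹.
Then M⁹ = P·diag(−19683, 1)·P⁻¹ = [[59049, 4], [−19683, −1]] · [[1, 4], [1, 3]] = [[59053, 236208], [−19684, −78735]].

[[59053, 236208], [−19684, −78735]]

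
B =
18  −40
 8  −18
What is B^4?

[[16, 0], [0, 16]]

tr B = 0 and det B = −4, so the characteristic polynomial is λ² − (0)λ + (−4) with roots −2 and 2.
Eigenvectors give P = [[−2, −5], [−1, −2]] with P⁻¹ = [[2, −5], [−1, 2]], and B = P·diag(−2, 2)·P⁻¹.
Then B^4 = P·diag(16, 16)·P⁻¹ = [[−32, −80], [−16, −32]] · [[2, −5], [−1, 2]] = [[16, 0], [0, 16]].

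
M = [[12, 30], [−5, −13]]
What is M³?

tr M = −1 and det M = −6, so the characteristic polynomial is λ² − (−1)λ + (−6) with roots 2 and −3.
Eigenvectors give P = [[−3, −2], [1, 1]] with P⁻¹ = [[−1, −2], [1, 3]], and M = P·diag(2, −3)·P⁻¹.
Then M³ = P·diag(8, −27)·P⁻¹ = [[−24, 54], [8, −27]] · [[−1, −2], [1, 3]] = [[78, 210], [−35, −97]].

[[78, 210], [−35, −97]]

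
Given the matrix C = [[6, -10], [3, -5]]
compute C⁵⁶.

C² = C (a projection; rank 1, trace 1), so C⁵⁶ = C.

[[6, -10], [3, -5]]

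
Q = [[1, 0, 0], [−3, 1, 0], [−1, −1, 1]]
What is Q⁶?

[[1, 0, 0], [−18, 1, 0], [39, −6, 1]]

Q = I + N where N = [[0, 0, 0], [−3, 0, 0], [−1, −1, 0]] is strictly lower-triangular, so N³ = 0.
(I + N)⁶ = I + 6·N + 15·N² = [[1, 0, 0], [−18, 1, 0], [39, −6, 1]].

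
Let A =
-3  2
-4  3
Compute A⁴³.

A² = I (check: tr A = 0 and det A = -1), so A⁴³ = A since 43 is odd.

[[-3, 2], [-4, 3]]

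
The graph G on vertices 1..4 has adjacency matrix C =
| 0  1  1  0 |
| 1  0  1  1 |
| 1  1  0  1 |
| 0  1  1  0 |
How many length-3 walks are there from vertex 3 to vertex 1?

5

The number of length-3 walks from vertex 3 to vertex 1 is entry (3,1) of C^3, where C is the adjacency matrix.
C^2 = [[2, 1, 1, 2], [1, 3, 2, 1], [1, 2, 3, 1], [2, 1, 1, 2]]
C^3 = [[2, 5, 5, 2], [5, 4, 5, 5], [5, 5, 4, 5], [2, 5, 5, 2]]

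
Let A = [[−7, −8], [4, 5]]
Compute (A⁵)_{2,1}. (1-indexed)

244

tr A = −2 and det A = −3, so the characteristic polynomial is λ² − (−2)λ + (−3) with roots 1 and −3.
Eigenvectors give P = [[−1, 2], [1, −1]] with P⁻¹ = [[1, 2], [1, 1]], and A = P·diag(1, −3)·P⁻¹.
Then A⁵ = P·diag(1, −243)·P⁻¹ = [[−1, −486], [1, 243]] · [[1, 2], [1, 1]] = [[−487, −488], [244, 245]].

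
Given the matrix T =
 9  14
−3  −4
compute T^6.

tr T = 5 and det T = 6, so the characteristic polynomial is λ² − (5)λ + (6) with roots 2 and 3.
Eigenvectors give P = [[−2, −7], [1, 3]] with P⁻¹ = [[3, 7], [−1, −2]], and T = P·diag(2, 3)·P⁻¹.
Then T^6 = P·diag(64, 729)·P⁻¹ = [[−128, −5103], [64, 2187]] · [[3, 7], [−1, −2]] = [[4719, 9310], [−1995, −3926]].

[[4719, 9310], [−1995, −3926]]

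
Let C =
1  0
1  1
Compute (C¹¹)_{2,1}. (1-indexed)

C = I + N where N = [[0, 0], [1, 0]] is strictly lower-triangular, so N² = 0.
(I + N)¹¹ = I + 11·N = [[1, 0], [11, 1]].

11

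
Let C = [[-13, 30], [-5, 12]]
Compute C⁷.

[[-6817, 13890], [-2315, 4758]]

tr C = -1 and det C = -6, so the characteristic polynomial is λ² − (-1)λ + (-6) with roots 2 and -3.
Eigenvectors give P = [[2, 3], [1, 1]] with P⁻¹ = [[-1, 3], [1, -2]], and C = P·diag(2, -3)·P⁻¹.
Then C⁷ = P·diag(128, -2187)·P⁻¹ = [[256, -6561], [128, -2187]] · [[-1, 3], [1, -2]] = [[-6817, 13890], [-2315, 4758]].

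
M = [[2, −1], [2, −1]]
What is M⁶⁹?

[[2, −1], [2, −1]]

M² = M (a projection; rank 1, trace 1), so M⁶⁹ = M.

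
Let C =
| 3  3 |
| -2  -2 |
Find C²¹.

C² = C (a projection; rank 1, trace 1), so C²¹ = C.

[[3, 3], [-2, -2]]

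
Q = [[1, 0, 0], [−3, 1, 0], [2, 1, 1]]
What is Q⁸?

Q = I + N where N = [[0, 0, 0], [−3, 0, 0], [2, 1, 0]] is strictly lower-triangular, so N³ = 0.
(I + N)⁸ = I + 8·N + 28·N² = [[1, 0, 0], [−24, 1, 0], [−68, 8, 1]].

[[1, 0, 0], [−24, 1, 0], [−68, 8, 1]]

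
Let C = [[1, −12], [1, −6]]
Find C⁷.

tr C = −5 and det C = 6, so the characteristic polynomial is λ² − (−5)λ + (6) with roots −3 and −2.
Eigenvectors give P = [[−3, 4], [−1, 1]] with P⁻¹ = [[1, −4], [1, −3]], and C = P·diag(−3, −2)·P⁻¹.
Then C⁷ = P·diag(−2187, −128)·P⁻¹ = [[6561, −512], [2187, −128]] · [[1, −4], [1, −3]] = [[6049, −24708], [2059, −8364]].

[[6049, −24708], [2059, −8364]]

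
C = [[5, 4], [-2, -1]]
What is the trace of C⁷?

tr C = 4 and det C = 3, so the characteristic polynomial is λ² − (4)λ + (3) with roots 3 and 1.
Eigenvectors give P = [[2, 1], [-1, -1]] with P⁻¹ = [[1, 1], [-1, -2]], and C = P·diag(3, 1)·P⁻¹.
Then C⁷ = P·diag(2187, 1)·P⁻¹ = [[4374, 1], [-2187, -1]] · [[1, 1], [-1, -2]] = [[4373, 4372], [-2186, -2185]].

2188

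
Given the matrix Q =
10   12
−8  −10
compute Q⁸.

[[256, 0], [0, 256]]

tr Q = 0 and det Q = −4, so the characteristic polynomial is λ² − (0)λ + (−4) with roots −2 and 2.
Eigenvectors give P = [[−1, 3], [1, −2]] with P⁻¹ = [[2, 3], [1, 1]], and Q = P·diag(−2, 2)·P⁻¹.
Then Q⁸ = P·diag(256, 256)·P⁻¹ = [[−256, 768], [256, −512]] · [[2, 3], [1, 1]] = [[256, 0], [0, 256]].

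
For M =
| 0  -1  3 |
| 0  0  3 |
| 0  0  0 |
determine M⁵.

[[0, 0, 0], [0, 0, 0], [0, 0, 0]]

M is strictly triangular, hence nilpotent: M³ = 0, so M⁵ = 0.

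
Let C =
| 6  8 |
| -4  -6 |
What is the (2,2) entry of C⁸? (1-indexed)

256

tr C = 0 and det C = -4, so the characteristic polynomial is λ² − (0)λ + (-4) with roots -2 and 2.
Eigenvectors give P = [[-1, 2], [1, -1]] with P⁻¹ = [[1, 2], [1, 1]], and C = P·diag(-2, 2)·P⁻¹.
Then C⁸ = P·diag(256, 256)·P⁻¹ = [[-256, 512], [256, -256]] · [[1, 2], [1, 1]] = [[256, 0], [0, 256]].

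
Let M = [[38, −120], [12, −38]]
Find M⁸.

tr M = 0 and det M = −4, so the characteristic polynomial is λ² − (0)λ + (−4) with roots −2 and 2.
Eigenvectors give P = [[3, −10], [1, −3]] with P⁻¹ = [[−3, 10], [−1, 3]], and M = P·diag(−2, 2)·P⁻¹.
Then M⁸ = P·diag(256, 256)·P⁻¹ = [[768, −2560], [256, −768]] · [[−3, 10], [−1, 3]] = [[256, 0], [0, 256]].

[[256, 0], [0, 256]]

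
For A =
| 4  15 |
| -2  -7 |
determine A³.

tr A = -3 and det A = 2, so the characteristic polynomial is λ² − (-3)λ + (2) with roots -2 and -1.
Eigenvectors give P = [[-5, -3], [2, 1]] with P⁻¹ = [[1, 3], [-2, -5]], and A = P·diag(-2, -1)·P⁻¹.
Then A³ = P·diag(-8, -1)·P⁻¹ = [[40, 3], [-16, -1]] · [[1, 3], [-2, -5]] = [[34, 105], [-14, -43]].

[[34, 105], [-14, -43]]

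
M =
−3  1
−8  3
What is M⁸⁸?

M² = I (check: tr M = 0 and det M = −1), so M⁸⁸ = I since 88 is even.

[[1, 0], [0, 1]]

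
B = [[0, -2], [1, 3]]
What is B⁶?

[[-62, -126], [63, 127]]

tr B = 3 and det B = 2, so the characteristic polynomial is λ² − (3)λ + (2) with roots 1 and 2.
Eigenvectors give P = [[-2, 1], [1, -1]] with P⁻¹ = [[-1, -1], [-1, -2]], and B = P·diag(1, 2)·P⁻¹.
Then B⁶ = P·diag(1, 64)·P⁻¹ = [[-2, 64], [1, -64]] · [[-1, -1], [-1, -2]] = [[-62, -126], [63, 127]].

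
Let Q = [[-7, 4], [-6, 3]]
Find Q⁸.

tr Q = -4 and det Q = 3, so the characteristic polynomial is λ² − (-4)λ + (3) with roots -3 and -1.
Eigenvectors give P = [[1, -2], [1, -3]] with P⁻¹ = [[3, -2], [1, -1]], and Q = P·diag(-3, -1)·P⁻¹.
Then Q⁸ = P·diag(6561, 1)·P⁻¹ = [[6561, -2], [6561, -3]] · [[3, -2], [1, -1]] = [[19681, -13120], [19680, -13119]].

[[19681, -13120], [19680, -13119]]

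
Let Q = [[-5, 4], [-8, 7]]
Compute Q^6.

[[-727, 728], [-1456, 1457]]

tr Q = 2 and det Q = -3, so the characteristic polynomial is λ² − (2)λ + (-3) with roots -1 and 3.
Eigenvectors give P = [[-1, -1], [-1, -2]] with P⁻¹ = [[-2, 1], [1, -1]], and Q = P·diag(-1, 3)·P⁻¹.
Then Q^6 = P·diag(1, 729)·P⁻¹ = [[-1, -729], [-1, -1458]] · [[-2, 1], [1, -1]] = [[-727, 728], [-1456, 1457]].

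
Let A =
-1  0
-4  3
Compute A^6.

[[1, 0], [-728, 729]]

tr A = 2 and det A = -3, so the characteristic polynomial is λ² − (2)λ + (-3) with roots 3 and -1.
Eigenvectors give P = [[0, 1], [-1, 1]] with P⁻¹ = [[1, -1], [1, 0]], and A = P·diag(3, -1)·P⁻¹.
Then A^6 = P·diag(729, 1)·P⁻¹ = [[0, 1], [-729, 1]] · [[1, -1], [1, 0]] = [[1, 0], [-728, 729]].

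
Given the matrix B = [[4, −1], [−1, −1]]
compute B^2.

[[17, −3], [−3, 2]]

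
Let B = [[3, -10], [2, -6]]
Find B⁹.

tr B = -3 and det B = 2, so the characteristic polynomial is λ² − (-3)λ + (2) with roots -2 and -1.
Eigenvectors give P = [[2, 5], [1, 2]] with P⁻¹ = [[-2, 5], [1, -2]], and B = P·diag(-2, -1)·P⁻¹.
Then B⁹ = P·diag(-512, -1)·P⁻¹ = [[-1024, -5], [-512, -2]] · [[-2, 5], [1, -2]] = [[2043, -5110], [1022, -2556]].

[[2043, -5110], [1022, -2556]]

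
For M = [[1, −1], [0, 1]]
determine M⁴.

M = I + N where N = [[0, −1], [0, 0]] is strictly upper-triangular, so N² = 0.
(I + N)⁴ = I + 4·N = [[1, −4], [0, 1]].

[[1, −4], [0, 1]]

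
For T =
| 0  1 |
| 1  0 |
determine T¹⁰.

T² = I (check: tr T = 0 and det T = −1), so T¹⁰ = I since 10 is even.

[[1, 0], [0, 1]]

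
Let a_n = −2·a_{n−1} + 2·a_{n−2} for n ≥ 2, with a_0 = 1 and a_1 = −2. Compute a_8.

2448

With companion matrix T = [[−2, 2], [1, 0]], [a_n, a_{n−1}]ᵀ = T·[a_{n−1}, a_{n−2}]ᵀ, so [a_8, a_7]ᵀ = T⁷·[a_1, a_0]ᵀ.
T⁷ = [[−896, 656], [328, −240]], giving [a_8, a_7]ᵀ = [[2448], [−896]].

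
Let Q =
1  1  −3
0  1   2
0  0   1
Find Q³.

[[1, 3, −3], [0, 1, 6], [0, 0, 1]]

Q = I + N where N = [[0, 1, −3], [0, 0, 2], [0, 0, 0]] is strictly upper-triangular, so N³ = 0.
(I + N)³ = I + 3·N + 3·N² = [[1, 3, −3], [0, 1, 6], [0, 0, 1]].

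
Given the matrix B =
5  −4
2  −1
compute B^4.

tr B = 4 and det B = 3, so the characteristic polynomial is λ² − (4)λ + (3) with roots 1 and 3.
Eigenvectors give P = [[1, 2], [1, 1]] with P⁻¹ = [[−1, 2], [1, −1]], and B = P·diag(1, 3)·P⁻¹.
Then B^4 = P·diag(1, 81)·P⁻¹ = [[1, 162], [1, 81]] · [[−1, 2], [1, −1]] = [[161, −160], [80, −79]].

[[161, −160], [80, −79]]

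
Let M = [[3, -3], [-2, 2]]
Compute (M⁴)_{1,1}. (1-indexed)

M² = [[15, -15], [-10, 10]]
M³ = [[75, -75], [-50, 50]]
M⁴ = [[375, -375], [-250, 250]]

375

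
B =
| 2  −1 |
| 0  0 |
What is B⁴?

B² = [[4, −2], [0, 0]]
B³ = [[8, −4], [0, 0]]
B⁴ = [[16, −8], [0, 0]]

[[16, −8], [0, 0]]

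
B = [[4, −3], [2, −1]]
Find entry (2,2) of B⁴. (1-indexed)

−29

tr B = 3 and det B = 2, so the characteristic polynomial is λ² − (3)λ + (2) with roots 1 and 2.
Eigenvectors give P = [[−1, 3], [−1, 2]] with P⁻¹ = [[2, −3], [1, −1]], and B = P·diag(1, 2)·P⁻¹.
Then B⁴ = P·diag(1, 16)·P⁻¹ = [[−1, 48], [−1, 32]] · [[2, −3], [1, −1]] = [[46, −45], [30, −29]].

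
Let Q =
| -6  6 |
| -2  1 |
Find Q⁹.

[[-77196, 115026], [-38342, 57001]]

tr Q = -5 and det Q = 6, so the characteristic polynomial is λ² − (-5)λ + (6) with roots -2 and -3.
Eigenvectors give P = [[3, 2], [2, 1]] with P⁻¹ = [[-1, 2], [2, -3]], and Q = P·diag(-2, -3)·P⁻¹.
Then Q⁹ = P·diag(-512, -19683)·P⁻¹ = [[-1536, -39366], [-1024, -19683]] · [[-1, 2], [2, -3]] = [[-77196, 115026], [-38342, 57001]].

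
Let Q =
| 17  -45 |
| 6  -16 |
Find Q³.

tr Q = 1 and det Q = -2, so the characteristic polynomial is λ² − (1)λ + (-2) with roots -1 and 2.
Eigenvectors give P = [[-5, 3], [-2, 1]] with P⁻¹ = [[1, -3], [2, -5]], and Q = P·diag(-1, 2)·P⁻¹.
Then Q³ = P·diag(-1, 8)·P⁻¹ = [[5, 24], [2, 8]] · [[1, -3], [2, -5]] = [[53, -135], [18, -46]].

[[53, -135], [18, -46]]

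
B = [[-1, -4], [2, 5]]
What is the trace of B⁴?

82

tr B = 4 and det B = 3, so the characteristic polynomial is λ² − (4)λ + (3) with roots 1 and 3.
Eigenvectors give P = [[2, -1], [-1, 1]] with P⁻¹ = [[1, 1], [1, 2]], and B = P·diag(1, 3)·P⁻¹.
Then B⁴ = P·diag(1, 81)·P⁻¹ = [[2, -81], [-1, 81]] · [[1, 1], [1, 2]] = [[-79, -160], [80, 161]].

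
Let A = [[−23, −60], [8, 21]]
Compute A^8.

[[39361, 98400], [−13120, −32799]]

tr A = −2 and det A = −3, so the characteristic polynomial is λ² − (−2)λ + (−3) with roots −3 and 1.
Eigenvectors give P = [[3, 5], [−1, −2]] with P⁻¹ = [[2, 5], [−1, −3]], and A = P·diag(−3, 1)·P⁻¹.
Then A^8 = P·diag(6561, 1)·P⁻¹ = [[19683, 5], [−6561, −2]] · [[2, 5], [−1, −3]] = [[39361, 98400], [−13120, −32799]].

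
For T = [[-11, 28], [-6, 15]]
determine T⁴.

[[-479, 1120], [-240, 561]]

tr T = 4 and det T = 3, so the characteristic polynomial is λ² − (4)λ + (3) with roots 1 and 3.
Eigenvectors give P = [[7, 2], [3, 1]] with P⁻¹ = [[1, -2], [-3, 7]], and T = P·diag(1, 3)·P⁻¹.
Then T⁴ = P·diag(1, 81)·P⁻¹ = [[7, 162], [3, 81]] · [[1, -2], [-3, 7]] = [[-479, 1120], [-240, 561]].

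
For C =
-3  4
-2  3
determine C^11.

[[-3, 4], [-2, 3]]

C² = I (check: tr C = 0 and det C = -1), so C^11 = C since 11 is odd.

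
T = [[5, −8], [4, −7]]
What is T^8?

tr T = −2 and det T = −3, so the characteristic polynomial is λ² − (−2)λ + (−3) with roots −3 and 1.
Eigenvectors give P = [[−1, 2], [−1, 1]] with P⁻¹ = [[1, −2], [1, −1]], and T = P·diag(−3, 1)·P⁻¹.
Then T^8 = P·diag(6561, 1)·P⁻¹ = [[−6561, 2], [−6561, 1]] · [[1, −2], [1, −1]] = [[−6559, 13120], [−6560, 13121]].

[[−6559, 13120], [−6560, 13121]]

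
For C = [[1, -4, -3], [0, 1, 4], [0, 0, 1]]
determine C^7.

C = I + N where N = [[0, -4, -3], [0, 0, 4], [0, 0, 0]] is strictly upper-triangular, so N^3 = 0.
(I + N)^7 = I + 7·N + 21·N^2 = [[1, -28, -357], [0, 1, 28], [0, 0, 1]].

[[1, -28, -357], [0, 1, 28], [0, 0, 1]]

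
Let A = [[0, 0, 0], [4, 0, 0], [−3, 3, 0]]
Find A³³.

A is strictly triangular, hence nilpotent: A³ = 0, so A³³ = 0.

[[0, 0, 0], [0, 0, 0], [0, 0, 0]]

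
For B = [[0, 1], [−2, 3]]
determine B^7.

[[−126, 127], [−254, 255]]

tr B = 3 and det B = 2, so the characteristic polynomial is λ² − (3)λ + (2) with roots 2 and 1.
Eigenvectors give P = [[−1, 1], [−2, 1]] with P⁻¹ = [[1, −1], [2, −1]], and B = P·diag(2, 1)·P⁻¹.
Then B^7 = P·diag(128, 1)·P⁻¹ = [[−128, 1], [−256, 1]] · [[1, −1], [2, −1]] = [[−126, 127], [−254, 255]].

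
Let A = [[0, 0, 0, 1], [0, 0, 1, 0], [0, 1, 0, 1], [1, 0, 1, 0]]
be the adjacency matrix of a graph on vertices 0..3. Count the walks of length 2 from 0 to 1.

The number of length-2 walks from vertex 0 to vertex 1 is entry (0,1) of A², where A is the adjacency matrix.
A² = [[1, 0, 1, 0], [0, 1, 0, 1], [1, 0, 2, 0], [0, 1, 0, 2]]

0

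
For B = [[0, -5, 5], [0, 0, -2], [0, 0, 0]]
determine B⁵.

[[0, 0, 0], [0, 0, 0], [0, 0, 0]]

B is strictly triangular, hence nilpotent: B³ = 0, so B⁵ = 0.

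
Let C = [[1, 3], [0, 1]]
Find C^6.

C = I + N where N = [[0, 3], [0, 0]] is strictly upper-triangular, so N^2 = 0.
(I + N)^6 = I + 6·N = [[1, 18], [0, 1]].

[[1, 18], [0, 1]]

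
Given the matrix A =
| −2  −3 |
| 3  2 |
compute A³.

A² = [[−5, 0], [0, −5]]
A³ = [[10, 15], [−15, −10]]

[[10, 15], [−15, −10]]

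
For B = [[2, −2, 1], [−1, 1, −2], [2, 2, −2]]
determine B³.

[[28, −12, 8], [−11, 15, −7], [6, 2, 6]]

B² = [[8, −4, 4], [−7, −1, 1], [−2, −6, 2]]
B³ = [[28, −12, 8], [−11, 15, −7], [6, 2, 6]]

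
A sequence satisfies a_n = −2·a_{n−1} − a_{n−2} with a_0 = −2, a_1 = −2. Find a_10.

With companion matrix C = [[−2, −1], [1, 0]], [a_n, a_{n−1}]ᵀ = C·[a_{n−1}, a_{n−2}]ᵀ, so [a_10, a_9]ᵀ = C⁹·[a_1, a_0]ᵀ.
C⁹ = [[−10, −9], [9, 8]], giving [a_10, a_9]ᵀ = [[38], [−34]].

38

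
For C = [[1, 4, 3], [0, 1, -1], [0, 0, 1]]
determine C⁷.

[[1, 28, -63], [0, 1, -7], [0, 0, 1]]

C = I + N where N = [[0, 4, 3], [0, 0, -1], [0, 0, 0]] is strictly upper-triangular, so N³ = 0.
(I + N)⁷ = I + 7·N + 21·N² = [[1, 28, -63], [0, 1, -7], [0, 0, 1]].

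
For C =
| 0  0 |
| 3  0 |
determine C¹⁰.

[[0, 0], [0, 0]]

C is strictly triangular, hence nilpotent: C² = 0, so C¹⁰ = 0.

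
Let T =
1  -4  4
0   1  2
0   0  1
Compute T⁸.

[[1, -32, -192], [0, 1, 16], [0, 0, 1]]

T = I + N where N = [[0, -4, 4], [0, 0, 2], [0, 0, 0]] is strictly upper-triangular, so N³ = 0.
(I + N)⁸ = I + 8·N + 28·N² = [[1, -32, -192], [0, 1, 16], [0, 0, 1]].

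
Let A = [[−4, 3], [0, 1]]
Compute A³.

A² = [[16, −9], [0, 1]]
A³ = [[−64, 39], [0, 1]]

[[−64, 39], [0, 1]]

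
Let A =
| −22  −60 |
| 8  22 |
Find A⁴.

[[16, 0], [0, 16]]

tr A = 0 and det A = −4, so the characteristic polynomial is λ² − (0)λ + (−4) with roots 2 and −2.
Eigenvectors give P = [[5, −3], [−2, 1]] with P⁻¹ = [[−1, −3], [−2, −5]], and A = P·diag(2, −2)·P⁻¹.
Then A⁴ = P·diag(16, 16)·P⁻¹ = [[80, −48], [−32, 16]] · [[−1, −3], [−2, −5]] = [[16, 0], [0, 16]].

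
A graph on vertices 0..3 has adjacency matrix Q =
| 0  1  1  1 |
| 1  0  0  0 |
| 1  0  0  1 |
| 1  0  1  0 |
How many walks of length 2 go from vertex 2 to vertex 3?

1

The number of length-2 walks from vertex 2 to vertex 3 is entry (2,3) of Q², where Q is the adjacency matrix.
Q² = [[3, 0, 1, 1], [0, 1, 1, 1], [1, 1, 2, 1], [1, 1, 1, 2]]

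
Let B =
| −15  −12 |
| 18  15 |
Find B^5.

tr B = 0 and det B = −9, so the characteristic polynomial is λ² − (0)λ + (−9) with roots 3 and −3.
Eigenvectors give P = [[−2, −1], [3, 1]] with P⁻¹ = [[1, 1], [−3, −2]], and B = P·diag(3, −3)·P⁻¹.
Then B^5 = P·diag(243, −243)·P⁻¹ = [[−486, 243], [729, −243]] · [[1, 1], [−3, −2]] = [[−1215, −972], [1458, 1215]].

[[−1215, −972], [1458, 1215]]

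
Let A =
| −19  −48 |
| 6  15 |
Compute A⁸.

tr A = −4 and det A = 3, so the characteristic polynomial is λ² − (−4)λ + (3) with roots −1 and −3.
Eigenvectors give P = [[−8, −3], [3, 1]] with P⁻¹ = [[1, 3], [−3, −8]], and A = P·diag(−1, −3)·P⁻¹.
Then A⁸ = P·diag(1, 6561)·P⁻¹ = [[−8, −19683], [3, 6561]] · [[1, 3], [−3, −8]] = [[59041, 157440], [−19680, −52479]].

[[59041, 157440], [−19680, −52479]]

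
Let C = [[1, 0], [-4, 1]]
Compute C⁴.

C = I + N where N = [[0, 0], [-4, 0]] is strictly lower-triangular, so N² = 0.
(I + N)⁴ = I + 4·N = [[1, 0], [-16, 1]].

[[1, 0], [-16, 1]]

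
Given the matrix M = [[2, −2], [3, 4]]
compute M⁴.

[[−212, −96], [144, −116]]

M² = [[−2, −12], [18, 10]]
M³ = [[−40, −44], [66, 4]]
M⁴ = [[−212, −96], [144, −116]]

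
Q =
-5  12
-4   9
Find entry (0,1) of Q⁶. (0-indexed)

tr Q = 4 and det Q = 3, so the characteristic polynomial is λ² − (4)λ + (3) with roots 3 and 1.
Eigenvectors give P = [[-3, 2], [-2, 1]] with P⁻¹ = [[1, -2], [2, -3]], and Q = P·diag(3, 1)·P⁻¹.
Then Q⁶ = P·diag(729, 1)·P⁻¹ = [[-2187, 2], [-1458, 1]] · [[1, -2], [2, -3]] = [[-2183, 4368], [-1456, 2913]].

4368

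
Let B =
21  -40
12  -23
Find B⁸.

tr B = -2 and det B = -3, so the characteristic polynomial is λ² − (-2)λ + (-3) with roots -3 and 1.
Eigenvectors give P = [[5, -2], [3, -1]] with P⁻¹ = [[-1, 2], [-3, 5]], and B = P·diag(-3, 1)·P⁻¹.
Then B⁸ = P·diag(6561, 1)·P⁻¹ = [[32805, -2], [19683, -1]] · [[-1, 2], [-3, 5]] = [[-32799, 65600], [-19680, 39361]].

[[-32799, 65600], [-19680, 39361]]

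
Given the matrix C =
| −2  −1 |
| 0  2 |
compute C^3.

[[−8, −4], [0, 8]]

C^2 = [[4, 0], [0, 4]]
C^3 = [[−8, −4], [0, 8]]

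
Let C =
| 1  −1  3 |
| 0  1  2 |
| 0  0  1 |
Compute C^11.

[[1, −11, −77], [0, 1, 22], [0, 0, 1]]

C = I + N where N = [[0, −1, 3], [0, 0, 2], [0, 0, 0]] is strictly upper-triangular, so N^3 = 0.
(I + N)^11 = I + 11·N + 55·N^2 = [[1, −11, −77], [0, 1, 22], [0, 0, 1]].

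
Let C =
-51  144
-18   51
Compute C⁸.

tr C = 0 and det C = -9, so the characteristic polynomial is λ² − (0)λ + (-9) with roots 3 and -3.
Eigenvectors give P = [[-8, 3], [-3, 1]] with P⁻¹ = [[1, -3], [3, -8]], and C = P·diag(3, -3)·P⁻¹.
Then C⁸ = P·diag(6561, 6561)·P⁻¹ = [[-52488, 19683], [-19683, 6561]] · [[1, -3], [3, -8]] = [[6561, 0], [0, 6561]].

[[6561, 0], [0, 6561]]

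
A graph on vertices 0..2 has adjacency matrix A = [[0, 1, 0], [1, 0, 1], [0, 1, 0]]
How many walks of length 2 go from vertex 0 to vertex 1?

The number of length-2 walks from vertex 0 to vertex 1 is entry (0,1) of A², where A is the adjacency matrix.
A² = [[1, 0, 1], [0, 2, 0], [1, 0, 1]]

0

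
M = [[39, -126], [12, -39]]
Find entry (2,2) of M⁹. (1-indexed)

-255879

tr M = 0 and det M = -9, so the characteristic polynomial is λ² − (0)λ + (-9) with roots -3 and 3.
Eigenvectors give P = [[3, 7], [1, 2]] with P⁻¹ = [[-2, 7], [1, -3]], and M = P·diag(-3, 3)·P⁻¹.
Then M⁹ = P·diag(-19683, 19683)·P⁻¹ = [[-59049, 137781], [-19683, 39366]] · [[-2, 7], [1, -3]] = [[255879, -826686], [78732, -255879]].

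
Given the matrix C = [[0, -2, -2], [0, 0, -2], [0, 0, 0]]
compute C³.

C is strictly triangular, hence nilpotent: C³ = 0, so C³ = 0.

[[0, 0, 0], [0, 0, 0], [0, 0, 0]]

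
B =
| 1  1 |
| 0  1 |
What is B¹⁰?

[[1, 10], [0, 1]]

B = I + N where N = [[0, 1], [0, 0]] is strictly upper-triangular, so N² = 0.
(I + N)¹⁰ = I + 10·N = [[1, 10], [0, 1]].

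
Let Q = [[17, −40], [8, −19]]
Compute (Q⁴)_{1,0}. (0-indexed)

−160

tr Q = −2 and det Q = −3, so the characteristic polynomial is λ² − (−2)λ + (−3) with roots −3 and 1.
Eigenvectors give P = [[2, 5], [1, 2]] with P⁻¹ = [[−2, 5], [1, −2]], and Q = P·diag(−3, 1)·P⁻¹.
Then Q⁴ = P·diag(81, 1)·P⁻¹ = [[162, 5], [81, 2]] · [[−2, 5], [1, −2]] = [[−319, 800], [−160, 401]].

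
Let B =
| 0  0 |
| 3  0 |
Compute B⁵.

B is strictly triangular, hence nilpotent: B² = 0, so B⁵ = 0.

[[0, 0], [0, 0]]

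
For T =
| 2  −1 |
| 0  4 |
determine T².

[[4, −6], [0, 16]]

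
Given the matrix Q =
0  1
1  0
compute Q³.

[[0, 1], [1, 0]]

Q² = [[1, 0], [0, 1]]
Q³ = [[0, 1], [1, 0]]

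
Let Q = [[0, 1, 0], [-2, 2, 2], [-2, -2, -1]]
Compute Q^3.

Q^2 = [[-2, 2, 2], [-8, -2, 2], [6, -4, -3]]
Q^3 = [[-8, -2, 2], [0, -16, -6], [14, 4, -5]]

[[-8, -2, 2], [0, -16, -6], [14, 4, -5]]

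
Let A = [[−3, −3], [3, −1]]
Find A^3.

A^2 = [[0, 12], [−12, −8]]
A^3 = [[36, −12], [12, 44]]

[[36, −12], [12, 44]]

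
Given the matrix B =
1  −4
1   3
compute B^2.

[[−3, −16], [4, 5]]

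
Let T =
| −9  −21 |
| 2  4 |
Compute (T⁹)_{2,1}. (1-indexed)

tr T = −5 and det T = 6, so the characteristic polynomial is λ² − (−5)λ + (6) with roots −3 and −2.
Eigenvectors give P = [[−7, 3], [2, −1]] with P⁻¹ = [[−1, −3], [−2, −7]], and T = P·diag(−3, −2)·P⁻¹.
Then T⁹ = P·diag(−19683, −512)·P⁻¹ = [[137781, −1536], [−39366, 512]] · [[−1, −3], [−2, −7]] = [[−134709, −402591], [38342, 114514]].

38342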